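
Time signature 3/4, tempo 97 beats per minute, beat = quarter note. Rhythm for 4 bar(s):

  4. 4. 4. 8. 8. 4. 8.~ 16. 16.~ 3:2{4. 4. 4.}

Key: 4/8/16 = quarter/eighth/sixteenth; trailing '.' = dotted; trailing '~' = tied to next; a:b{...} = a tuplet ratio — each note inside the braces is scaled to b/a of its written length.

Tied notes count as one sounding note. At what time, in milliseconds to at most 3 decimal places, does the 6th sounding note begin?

note 6 onset = 6b = 3711.34ms

1. 0.0ms @ 0 + 927.835ms (3/2)
2. 927.835ms @ 3/2 + 927.835ms (3/2)
3. 1855.67ms @ 3 + 927.835ms (3/2)
4. 2783.505ms @ 9/2 + 463.918ms (3/4)
5. 3247.423ms @ 21/4 + 463.918ms (3/4)
6. 3711.34ms @ 6 + 927.835ms (3/2)
7. 4639.175ms @ 15/2 + 695.876ms (9/8)
8. 5335.052ms @ 69/8 + 850.515ms (11/8)
9. 6185.567ms @ 10 + 618.557ms (1)
10. 6804.124ms @ 11 + 618.557ms (1)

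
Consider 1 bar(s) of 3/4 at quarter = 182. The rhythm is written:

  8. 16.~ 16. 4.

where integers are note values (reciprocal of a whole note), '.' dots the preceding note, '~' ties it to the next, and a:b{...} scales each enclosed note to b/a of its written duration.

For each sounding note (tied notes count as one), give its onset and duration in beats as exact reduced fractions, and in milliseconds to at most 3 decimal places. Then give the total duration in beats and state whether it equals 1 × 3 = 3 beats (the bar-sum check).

1) 0.0ms=0b +247.253ms=3/4b
2) 247.253ms=3/4b +247.253ms=3/4b
3) 494.505ms=3/2b +494.505ms=3/2b
Σ=3b of 3 (182bpm 3/4) — PASS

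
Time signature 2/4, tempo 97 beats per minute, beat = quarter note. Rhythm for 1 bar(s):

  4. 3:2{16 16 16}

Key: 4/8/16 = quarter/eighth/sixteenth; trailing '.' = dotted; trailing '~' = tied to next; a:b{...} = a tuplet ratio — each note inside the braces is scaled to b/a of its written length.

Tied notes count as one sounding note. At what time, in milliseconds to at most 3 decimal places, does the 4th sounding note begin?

note 4 onset = 11/6b = 1134.021ms

1. 0.0ms @ 0 + 927.835ms (3/2)
2. 927.835ms @ 3/2 + 103.093ms (1/6)
3. 1030.928ms @ 5/3 + 103.093ms (1/6)
4. 1134.021ms @ 11/6 + 103.093ms (1/6)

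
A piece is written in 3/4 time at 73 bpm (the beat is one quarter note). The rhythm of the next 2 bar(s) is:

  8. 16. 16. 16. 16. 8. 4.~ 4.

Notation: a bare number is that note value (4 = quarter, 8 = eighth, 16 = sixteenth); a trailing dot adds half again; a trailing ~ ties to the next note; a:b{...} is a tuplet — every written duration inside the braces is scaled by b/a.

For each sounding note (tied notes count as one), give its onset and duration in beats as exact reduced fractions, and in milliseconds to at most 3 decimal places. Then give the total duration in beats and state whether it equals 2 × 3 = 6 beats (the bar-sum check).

1) 0.0ms=0b +616.438ms=3/4b
2) 616.438ms=3/4b +308.219ms=3/8b
3) 924.658ms=9/8b +308.219ms=3/8b
4) 1232.877ms=3/2b +308.219ms=3/8b
5) 1541.096ms=15/8b +308.219ms=3/8b
6) 1849.315ms=9/4b +616.438ms=3/4b
7) 2465.753ms=3b +2465.753ms=3b
Σ=6b of 6 (73bpm 3/4) — PASS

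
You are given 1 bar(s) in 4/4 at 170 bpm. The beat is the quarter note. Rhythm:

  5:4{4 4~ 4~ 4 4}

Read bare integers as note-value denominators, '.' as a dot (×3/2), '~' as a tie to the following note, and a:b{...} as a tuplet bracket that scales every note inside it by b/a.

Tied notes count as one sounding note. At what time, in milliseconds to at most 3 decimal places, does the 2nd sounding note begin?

1. 0.0ms @ 0 + 282.353ms (4/5)
2. 282.353ms @ 4/5 + 847.059ms (12/5)
3. 1129.412ms @ 16/5 + 282.353ms (4/5)

note 2 onset = 4/5b = 282.353ms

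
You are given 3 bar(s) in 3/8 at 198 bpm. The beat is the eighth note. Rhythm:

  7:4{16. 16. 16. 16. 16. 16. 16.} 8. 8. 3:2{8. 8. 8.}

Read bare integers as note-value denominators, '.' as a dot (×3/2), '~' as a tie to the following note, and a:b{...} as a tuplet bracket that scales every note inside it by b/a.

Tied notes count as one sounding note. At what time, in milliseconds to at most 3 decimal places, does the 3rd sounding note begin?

note 3 onset = 6/7b = 259.74ms

1. 0.0ms @ 0 + 129.87ms (3/7)
2. 129.87ms @ 3/7 + 129.87ms (3/7)
3. 259.74ms @ 6/7 + 129.87ms (3/7)
4. 389.61ms @ 9/7 + 129.87ms (3/7)
5. 519.481ms @ 12/7 + 129.87ms (3/7)
6. 649.351ms @ 15/7 + 129.87ms (3/7)
7. 779.221ms @ 18/7 + 129.87ms (3/7)
8. 909.091ms @ 3 + 454.545ms (3/2)
9. 1363.636ms @ 9/2 + 454.545ms (3/2)
10. 1818.182ms @ 6 + 303.03ms (1)
11. 2121.212ms @ 7 + 303.03ms (1)
12. 2424.242ms @ 8 + 303.03ms (1)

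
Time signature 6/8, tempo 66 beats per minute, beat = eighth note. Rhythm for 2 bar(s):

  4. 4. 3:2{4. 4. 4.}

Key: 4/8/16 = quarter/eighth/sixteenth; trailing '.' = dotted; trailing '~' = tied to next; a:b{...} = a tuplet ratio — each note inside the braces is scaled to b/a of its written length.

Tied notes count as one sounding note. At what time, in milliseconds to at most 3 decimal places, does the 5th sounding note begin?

1. 0.0ms @ 0 + 2727.273ms (3)
2. 2727.273ms @ 3 + 2727.273ms (3)
3. 5454.545ms @ 6 + 1818.182ms (2)
4. 7272.727ms @ 8 + 1818.182ms (2)
5. 9090.909ms @ 10 + 1818.182ms (2)

note 5 onset = 10b = 9090.909ms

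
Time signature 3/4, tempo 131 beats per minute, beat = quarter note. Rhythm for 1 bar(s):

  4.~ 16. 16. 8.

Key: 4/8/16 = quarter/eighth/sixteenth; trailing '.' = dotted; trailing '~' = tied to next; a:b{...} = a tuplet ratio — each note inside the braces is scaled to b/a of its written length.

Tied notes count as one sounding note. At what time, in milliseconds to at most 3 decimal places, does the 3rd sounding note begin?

note 3 onset = 9/4b = 1030.534ms

1. 0.0ms @ 0 + 858.779ms (15/8)
2. 858.779ms @ 15/8 + 171.756ms (3/8)
3. 1030.534ms @ 9/4 + 343.511ms (3/4)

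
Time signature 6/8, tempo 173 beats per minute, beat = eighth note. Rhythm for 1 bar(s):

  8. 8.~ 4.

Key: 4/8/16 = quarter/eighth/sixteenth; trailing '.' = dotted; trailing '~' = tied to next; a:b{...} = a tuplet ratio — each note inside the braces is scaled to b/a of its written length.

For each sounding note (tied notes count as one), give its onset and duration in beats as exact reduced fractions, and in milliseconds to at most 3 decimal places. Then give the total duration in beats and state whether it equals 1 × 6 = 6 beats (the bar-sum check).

1) 0.0ms=0b +520.231ms=3/2b
2) 520.231ms=3/2b +1560.694ms=9/2b
Σ=6b of 6 (173bpm 6/8) — PASS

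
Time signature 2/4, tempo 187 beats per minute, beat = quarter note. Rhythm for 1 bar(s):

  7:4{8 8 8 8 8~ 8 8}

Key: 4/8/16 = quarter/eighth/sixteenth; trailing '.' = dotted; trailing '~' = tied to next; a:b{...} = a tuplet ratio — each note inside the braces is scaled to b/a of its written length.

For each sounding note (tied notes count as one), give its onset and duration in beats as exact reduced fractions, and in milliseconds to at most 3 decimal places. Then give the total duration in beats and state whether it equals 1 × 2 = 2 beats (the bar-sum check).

1) 0.0ms=0b +91.673ms=2/7b
2) 91.673ms=2/7b +91.673ms=2/7b
3) 183.346ms=4/7b +91.673ms=2/7b
4) 275.019ms=6/7b +91.673ms=2/7b
5) 366.692ms=8/7b +183.346ms=4/7b
6) 550.038ms=12/7b +91.673ms=2/7b
Σ=2b of 2 (187bpm 2/4) — PASS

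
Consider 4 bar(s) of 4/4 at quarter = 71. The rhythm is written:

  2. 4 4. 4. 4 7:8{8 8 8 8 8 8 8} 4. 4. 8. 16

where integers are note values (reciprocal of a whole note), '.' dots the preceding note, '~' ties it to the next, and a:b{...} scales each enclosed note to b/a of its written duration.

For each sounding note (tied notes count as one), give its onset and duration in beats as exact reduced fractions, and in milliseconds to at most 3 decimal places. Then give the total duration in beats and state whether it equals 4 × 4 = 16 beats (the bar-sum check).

1) 0.0ms=0b +2535.211ms=3b
2) 2535.211ms=3b +845.07ms=1b
3) 3380.282ms=4b +1267.606ms=3/2b
4) 4647.887ms=11/2b +1267.606ms=3/2b
5) 5915.493ms=7b +845.07ms=1b
6) 6760.563ms=8b +482.897ms=4/7b
7) 7243.461ms=60/7b +482.897ms=4/7b
8) 7726.358ms=64/7b +482.897ms=4/7b
9) 8209.256ms=68/7b +482.897ms=4/7b
10) 8692.153ms=72/7b +482.897ms=4/7b
11) 9175.05ms=76/7b +482.897ms=4/7b
12) 9657.948ms=80/7b +482.897ms=4/7b
13) 10140.845ms=12b +1267.606ms=3/2b
14) 11408.451ms=27/2b +1267.606ms=3/2b
15) 12676.056ms=15b +633.803ms=3/4b
16) 13309.859ms=63/4b +211.268ms=1/4b
Σ=16b of 16 (71bpm 4/4) — PASS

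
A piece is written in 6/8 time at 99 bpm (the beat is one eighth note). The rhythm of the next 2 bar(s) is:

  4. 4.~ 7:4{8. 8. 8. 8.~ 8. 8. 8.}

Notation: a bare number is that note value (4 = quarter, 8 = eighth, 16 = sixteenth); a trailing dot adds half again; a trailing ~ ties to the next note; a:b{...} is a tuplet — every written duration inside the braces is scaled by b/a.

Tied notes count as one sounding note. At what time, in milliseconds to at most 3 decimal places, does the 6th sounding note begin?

note 6 onset = 72/7b = 6233.766ms

1. 0.0ms @ 0 + 1818.182ms (3)
2. 1818.182ms @ 3 + 2337.662ms (27/7)
3. 4155.844ms @ 48/7 + 519.481ms (6/7)
4. 4675.325ms @ 54/7 + 519.481ms (6/7)
5. 5194.805ms @ 60/7 + 1038.961ms (12/7)
6. 6233.766ms @ 72/7 + 519.481ms (6/7)
7. 6753.247ms @ 78/7 + 519.481ms (6/7)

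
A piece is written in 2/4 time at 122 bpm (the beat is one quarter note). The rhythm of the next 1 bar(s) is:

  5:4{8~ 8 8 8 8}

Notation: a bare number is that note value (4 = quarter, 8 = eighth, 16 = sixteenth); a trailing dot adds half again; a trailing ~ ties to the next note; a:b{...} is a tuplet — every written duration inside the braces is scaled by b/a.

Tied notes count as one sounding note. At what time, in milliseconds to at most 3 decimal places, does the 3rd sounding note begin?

1. 0.0ms @ 0 + 393.443ms (4/5)
2. 393.443ms @ 4/5 + 196.721ms (2/5)
3. 590.164ms @ 6/5 + 196.721ms (2/5)
4. 786.885ms @ 8/5 + 196.721ms (2/5)

note 3 onset = 6/5b = 590.164ms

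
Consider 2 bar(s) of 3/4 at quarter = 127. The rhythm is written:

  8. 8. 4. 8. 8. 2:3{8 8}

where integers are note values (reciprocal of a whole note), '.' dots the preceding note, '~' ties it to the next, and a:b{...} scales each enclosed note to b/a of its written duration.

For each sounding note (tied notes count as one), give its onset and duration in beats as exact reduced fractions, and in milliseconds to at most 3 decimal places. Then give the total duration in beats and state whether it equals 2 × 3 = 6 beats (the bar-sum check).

1) 0.0ms=0b +354.331ms=3/4b
2) 354.331ms=3/4b +354.331ms=3/4b
3) 708.661ms=3/2b +708.661ms=3/2b
4) 1417.323ms=3b +354.331ms=3/4b
5) 1771.654ms=15/4b +354.331ms=3/4b
6) 2125.984ms=9/2b +354.331ms=3/4b
7) 2480.315ms=21/4b +354.331ms=3/4b
Σ=6b of 6 (127bpm 3/4) — PASS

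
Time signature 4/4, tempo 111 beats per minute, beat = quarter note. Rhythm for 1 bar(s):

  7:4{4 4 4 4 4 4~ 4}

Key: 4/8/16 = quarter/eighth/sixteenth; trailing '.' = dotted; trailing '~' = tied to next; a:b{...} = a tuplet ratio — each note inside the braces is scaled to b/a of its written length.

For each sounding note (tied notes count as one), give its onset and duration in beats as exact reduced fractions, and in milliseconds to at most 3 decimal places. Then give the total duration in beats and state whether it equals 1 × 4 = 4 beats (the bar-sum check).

1) 0.0ms=0b +308.88ms=4/7b
2) 308.88ms=4/7b +308.88ms=4/7b
3) 617.761ms=8/7b +308.88ms=4/7b
4) 926.641ms=12/7b +308.88ms=4/7b
5) 1235.521ms=16/7b +308.88ms=4/7b
6) 1544.402ms=20/7b +617.761ms=8/7b
Σ=4b of 4 (111bpm 4/4) — PASS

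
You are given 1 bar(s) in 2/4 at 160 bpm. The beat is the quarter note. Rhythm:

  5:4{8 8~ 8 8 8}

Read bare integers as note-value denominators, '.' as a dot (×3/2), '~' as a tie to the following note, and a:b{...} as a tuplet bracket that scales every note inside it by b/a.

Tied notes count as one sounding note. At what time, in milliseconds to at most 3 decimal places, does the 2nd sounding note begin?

1. 0.0ms @ 0 + 150.0ms (2/5)
2. 150.0ms @ 2/5 + 300.0ms (4/5)
3. 450.0ms @ 6/5 + 150.0ms (2/5)
4. 600.0ms @ 8/5 + 150.0ms (2/5)

note 2 onset = 2/5b = 150.0ms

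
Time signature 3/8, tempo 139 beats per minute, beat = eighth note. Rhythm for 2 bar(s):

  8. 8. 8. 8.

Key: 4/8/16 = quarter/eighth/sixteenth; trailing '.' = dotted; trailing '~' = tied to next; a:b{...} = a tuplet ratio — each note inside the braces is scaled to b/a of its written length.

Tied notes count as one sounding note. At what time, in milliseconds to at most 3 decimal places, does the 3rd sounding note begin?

note 3 onset = 3b = 1294.964ms

1. 0.0ms @ 0 + 647.482ms (3/2)
2. 647.482ms @ 3/2 + 647.482ms (3/2)
3. 1294.964ms @ 3 + 647.482ms (3/2)
4. 1942.446ms @ 9/2 + 647.482ms (3/2)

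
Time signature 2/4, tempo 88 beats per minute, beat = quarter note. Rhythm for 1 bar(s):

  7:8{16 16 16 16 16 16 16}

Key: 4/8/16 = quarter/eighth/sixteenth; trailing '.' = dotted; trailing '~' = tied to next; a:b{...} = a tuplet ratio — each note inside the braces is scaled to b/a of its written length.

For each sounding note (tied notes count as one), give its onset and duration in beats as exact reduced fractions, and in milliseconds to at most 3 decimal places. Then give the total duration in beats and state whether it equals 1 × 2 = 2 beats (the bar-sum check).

1) 0.0ms=0b +194.805ms=2/7b
2) 194.805ms=2/7b +194.805ms=2/7b
3) 389.61ms=4/7b +194.805ms=2/7b
4) 584.416ms=6/7b +194.805ms=2/7b
5) 779.221ms=8/7b +194.805ms=2/7b
6) 974.026ms=10/7b +194.805ms=2/7b
7) 1168.831ms=12/7b +194.805ms=2/7b
Σ=2b of 2 (88bpm 2/4) — PASS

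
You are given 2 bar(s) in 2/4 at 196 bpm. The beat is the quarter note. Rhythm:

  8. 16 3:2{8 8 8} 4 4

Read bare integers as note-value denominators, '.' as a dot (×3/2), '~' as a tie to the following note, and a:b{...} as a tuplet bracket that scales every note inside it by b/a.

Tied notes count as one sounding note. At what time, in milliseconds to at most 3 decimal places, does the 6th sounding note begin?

1. 0.0ms @ 0 + 229.592ms (3/4)
2. 229.592ms @ 3/4 + 76.531ms (1/4)
3. 306.122ms @ 1 + 102.041ms (1/3)
4. 408.163ms @ 4/3 + 102.041ms (1/3)
5. 510.204ms @ 5/3 + 102.041ms (1/3)
6. 612.245ms @ 2 + 306.122ms (1)
7. 918.367ms @ 3 + 306.122ms (1)

note 6 onset = 2b = 612.245ms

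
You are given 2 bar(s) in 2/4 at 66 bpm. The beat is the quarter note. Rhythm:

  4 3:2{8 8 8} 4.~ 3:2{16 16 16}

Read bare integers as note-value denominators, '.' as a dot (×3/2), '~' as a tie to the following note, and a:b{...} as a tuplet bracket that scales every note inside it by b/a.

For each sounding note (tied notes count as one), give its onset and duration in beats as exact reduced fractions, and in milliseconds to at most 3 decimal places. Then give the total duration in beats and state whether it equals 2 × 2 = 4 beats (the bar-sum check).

1) 0.0ms=0b +909.091ms=1b
2) 909.091ms=1b +303.03ms=1/3b
3) 1212.121ms=4/3b +303.03ms=1/3b
4) 1515.152ms=5/3b +303.03ms=1/3b
5) 1818.182ms=2b +1515.152ms=5/3b
6) 3333.333ms=11/3b +151.515ms=1/6b
7) 3484.848ms=23/6b +151.515ms=1/6b
Σ=4b of 4 (66bpm 2/4) — PASS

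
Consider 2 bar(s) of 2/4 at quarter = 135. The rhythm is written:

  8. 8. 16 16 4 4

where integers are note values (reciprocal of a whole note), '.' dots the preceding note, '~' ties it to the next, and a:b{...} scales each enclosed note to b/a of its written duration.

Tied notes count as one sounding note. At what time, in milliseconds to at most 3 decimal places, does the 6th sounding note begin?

1. 0.0ms @ 0 + 333.333ms (3/4)
2. 333.333ms @ 3/4 + 333.333ms (3/4)
3. 666.667ms @ 3/2 + 111.111ms (1/4)
4. 777.778ms @ 7/4 + 111.111ms (1/4)
5. 888.889ms @ 2 + 444.444ms (1)
6. 1333.333ms @ 3 + 444.444ms (1)

note 6 onset = 3b = 1333.333ms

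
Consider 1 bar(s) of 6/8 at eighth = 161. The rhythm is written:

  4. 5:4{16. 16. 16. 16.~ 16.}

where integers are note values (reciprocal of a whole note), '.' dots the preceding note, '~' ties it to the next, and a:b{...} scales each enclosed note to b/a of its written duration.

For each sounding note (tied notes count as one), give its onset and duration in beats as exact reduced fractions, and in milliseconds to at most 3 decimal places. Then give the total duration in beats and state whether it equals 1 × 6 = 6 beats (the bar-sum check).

1) 0.0ms=0b +1118.012ms=3b
2) 1118.012ms=3b +223.602ms=3/5b
3) 1341.615ms=18/5b +223.602ms=3/5b
4) 1565.217ms=21/5b +223.602ms=3/5b
5) 1788.82ms=24/5b +447.205ms=6/5b
Σ=6b of 6 (161bpm 6/8) — PASS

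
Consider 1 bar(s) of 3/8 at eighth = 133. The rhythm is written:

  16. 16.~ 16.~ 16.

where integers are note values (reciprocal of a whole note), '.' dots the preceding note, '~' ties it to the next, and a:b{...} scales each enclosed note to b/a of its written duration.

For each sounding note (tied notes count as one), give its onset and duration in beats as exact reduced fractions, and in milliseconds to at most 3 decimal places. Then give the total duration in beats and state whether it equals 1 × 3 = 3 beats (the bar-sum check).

1) 0.0ms=0b +338.346ms=3/4b
2) 338.346ms=3/4b +1015.038ms=9/4b
Σ=3b of 3 (133bpm 3/8) — PASS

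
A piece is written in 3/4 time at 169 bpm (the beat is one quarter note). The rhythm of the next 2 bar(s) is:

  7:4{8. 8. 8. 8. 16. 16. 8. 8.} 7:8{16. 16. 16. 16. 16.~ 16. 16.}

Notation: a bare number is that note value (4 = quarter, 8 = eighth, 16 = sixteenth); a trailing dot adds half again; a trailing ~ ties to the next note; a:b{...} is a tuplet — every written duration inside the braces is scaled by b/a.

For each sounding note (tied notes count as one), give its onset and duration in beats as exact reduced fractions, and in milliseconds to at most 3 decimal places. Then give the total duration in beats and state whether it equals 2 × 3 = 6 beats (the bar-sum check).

1) 0.0ms=0b +152.156ms=3/7b
2) 152.156ms=3/7b +152.156ms=3/7b
3) 304.311ms=6/7b +152.156ms=3/7b
4) 456.467ms=9/7b +152.156ms=3/7b
5) 608.622ms=12/7b +76.078ms=3/14b
6) 684.7ms=27/14b +76.078ms=3/14b
7) 760.778ms=15/7b +152.156ms=3/7b
8) 912.933ms=18/7b +152.156ms=3/7b
9) 1065.089ms=3b +152.156ms=3/7b
10) 1217.244ms=24/7b +152.156ms=3/7b
11) 1369.4ms=27/7b +152.156ms=3/7b
12) 1521.555ms=30/7b +152.156ms=3/7b
13) 1673.711ms=33/7b +304.311ms=6/7b
14) 1978.022ms=39/7b +152.156ms=3/7b
Σ=6b of 6 (169bpm 3/4) — PASS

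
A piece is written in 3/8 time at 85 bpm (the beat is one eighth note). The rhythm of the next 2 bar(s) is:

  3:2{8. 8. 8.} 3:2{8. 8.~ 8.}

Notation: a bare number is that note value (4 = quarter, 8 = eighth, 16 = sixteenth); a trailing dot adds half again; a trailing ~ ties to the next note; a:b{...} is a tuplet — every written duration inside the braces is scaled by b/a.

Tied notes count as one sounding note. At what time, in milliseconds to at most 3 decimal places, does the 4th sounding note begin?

1. 0.0ms @ 0 + 705.882ms (1)
2. 705.882ms @ 1 + 705.882ms (1)
3. 1411.765ms @ 2 + 705.882ms (1)
4. 2117.647ms @ 3 + 705.882ms (1)
5. 2823.529ms @ 4 + 1411.765ms (2)

note 4 onset = 3b = 2117.647ms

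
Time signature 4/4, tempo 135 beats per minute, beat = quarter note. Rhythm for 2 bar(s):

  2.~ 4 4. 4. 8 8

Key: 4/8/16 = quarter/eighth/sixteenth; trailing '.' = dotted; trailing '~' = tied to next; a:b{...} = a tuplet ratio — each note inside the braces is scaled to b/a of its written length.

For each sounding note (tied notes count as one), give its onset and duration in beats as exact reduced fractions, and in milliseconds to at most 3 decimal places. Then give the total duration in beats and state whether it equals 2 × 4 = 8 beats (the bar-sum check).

1) 0.0ms=0b +1777.778ms=4b
2) 1777.778ms=4b +666.667ms=3/2b
3) 2444.444ms=11/2b +666.667ms=3/2b
4) 3111.111ms=7b +222.222ms=1/2b
5) 3333.333ms=15/2b +222.222ms=1/2b
Σ=8b of 8 (135bpm 4/4) — PASS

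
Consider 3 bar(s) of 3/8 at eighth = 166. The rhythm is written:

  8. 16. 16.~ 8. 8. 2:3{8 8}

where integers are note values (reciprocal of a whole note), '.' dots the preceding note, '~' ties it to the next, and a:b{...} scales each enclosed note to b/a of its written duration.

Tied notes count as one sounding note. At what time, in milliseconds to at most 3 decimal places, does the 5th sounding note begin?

note 5 onset = 6b = 2168.675ms

1. 0.0ms @ 0 + 542.169ms (3/2)
2. 542.169ms @ 3/2 + 271.084ms (3/4)
3. 813.253ms @ 9/4 + 813.253ms (9/4)
4. 1626.506ms @ 9/2 + 542.169ms (3/2)
5. 2168.675ms @ 6 + 542.169ms (3/2)
6. 2710.843ms @ 15/2 + 542.169ms (3/2)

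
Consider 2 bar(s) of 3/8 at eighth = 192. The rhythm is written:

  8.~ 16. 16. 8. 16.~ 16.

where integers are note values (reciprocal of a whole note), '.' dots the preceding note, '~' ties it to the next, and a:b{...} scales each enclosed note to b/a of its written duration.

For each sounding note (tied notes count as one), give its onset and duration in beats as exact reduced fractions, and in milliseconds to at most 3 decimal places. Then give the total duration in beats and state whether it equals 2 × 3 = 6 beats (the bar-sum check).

1) 0.0ms=0b +703.125ms=9/4b
2) 703.125ms=9/4b +234.375ms=3/4b
3) 937.5ms=3b +468.75ms=3/2b
4) 1406.25ms=9/2b +468.75ms=3/2b
Σ=6b of 6 (192bpm 3/8) — PASS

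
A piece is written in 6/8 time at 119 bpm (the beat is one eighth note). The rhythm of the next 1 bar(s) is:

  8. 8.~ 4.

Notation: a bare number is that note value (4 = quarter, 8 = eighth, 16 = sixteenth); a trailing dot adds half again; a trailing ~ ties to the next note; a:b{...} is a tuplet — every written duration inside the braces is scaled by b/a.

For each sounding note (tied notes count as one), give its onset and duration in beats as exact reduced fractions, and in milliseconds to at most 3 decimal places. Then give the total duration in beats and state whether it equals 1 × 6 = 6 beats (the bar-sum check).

1) 0.0ms=0b +756.303ms=3/2b
2) 756.303ms=3/2b +2268.908ms=9/2b
Σ=6b of 6 (119bpm 6/8) — PASS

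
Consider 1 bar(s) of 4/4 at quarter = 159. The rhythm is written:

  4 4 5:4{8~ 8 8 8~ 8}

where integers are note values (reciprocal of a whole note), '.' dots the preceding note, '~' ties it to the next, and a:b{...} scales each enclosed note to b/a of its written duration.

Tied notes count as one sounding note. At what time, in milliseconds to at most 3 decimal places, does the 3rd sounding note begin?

note 3 onset = 2b = 754.717ms

1. 0.0ms @ 0 + 377.358ms (1)
2. 377.358ms @ 1 + 377.358ms (1)
3. 754.717ms @ 2 + 301.887ms (4/5)
4. 1056.604ms @ 14/5 + 150.943ms (2/5)
5. 1207.547ms @ 16/5 + 301.887ms (4/5)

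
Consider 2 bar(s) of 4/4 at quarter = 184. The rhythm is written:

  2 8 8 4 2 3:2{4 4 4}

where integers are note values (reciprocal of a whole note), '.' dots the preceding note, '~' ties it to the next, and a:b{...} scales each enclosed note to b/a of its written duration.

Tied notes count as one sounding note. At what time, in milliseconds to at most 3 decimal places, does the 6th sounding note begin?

note 6 onset = 6b = 1956.522ms

1. 0.0ms @ 0 + 652.174ms (2)
2. 652.174ms @ 2 + 163.043ms (1/2)
3. 815.217ms @ 5/2 + 163.043ms (1/2)
4. 978.261ms @ 3 + 326.087ms (1)
5. 1304.348ms @ 4 + 652.174ms (2)
6. 1956.522ms @ 6 + 217.391ms (2/3)
7. 2173.913ms @ 20/3 + 217.391ms (2/3)
8. 2391.304ms @ 22/3 + 217.391ms (2/3)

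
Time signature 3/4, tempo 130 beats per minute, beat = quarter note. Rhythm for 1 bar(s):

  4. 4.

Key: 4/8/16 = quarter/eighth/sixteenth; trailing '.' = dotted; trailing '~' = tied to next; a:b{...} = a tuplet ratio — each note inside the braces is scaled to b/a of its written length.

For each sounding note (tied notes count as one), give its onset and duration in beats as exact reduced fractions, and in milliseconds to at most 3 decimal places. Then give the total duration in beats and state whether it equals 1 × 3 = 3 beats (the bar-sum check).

1) 0.0ms=0b +692.308ms=3/2b
2) 692.308ms=3/2b +692.308ms=3/2b
Σ=3b of 3 (130bpm 3/4) — PASS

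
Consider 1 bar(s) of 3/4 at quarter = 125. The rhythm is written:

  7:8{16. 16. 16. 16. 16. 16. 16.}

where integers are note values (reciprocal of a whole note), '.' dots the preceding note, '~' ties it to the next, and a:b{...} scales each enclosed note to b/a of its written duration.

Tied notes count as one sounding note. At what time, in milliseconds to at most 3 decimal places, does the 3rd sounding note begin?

note 3 onset = 6/7b = 411.429ms

1. 0.0ms @ 0 + 205.714ms (3/7)
2. 205.714ms @ 3/7 + 205.714ms (3/7)
3. 411.429ms @ 6/7 + 205.714ms (3/7)
4. 617.143ms @ 9/7 + 205.714ms (3/7)
5. 822.857ms @ 12/7 + 205.714ms (3/7)
6. 1028.571ms @ 15/7 + 205.714ms (3/7)
7. 1234.286ms @ 18/7 + 205.714ms (3/7)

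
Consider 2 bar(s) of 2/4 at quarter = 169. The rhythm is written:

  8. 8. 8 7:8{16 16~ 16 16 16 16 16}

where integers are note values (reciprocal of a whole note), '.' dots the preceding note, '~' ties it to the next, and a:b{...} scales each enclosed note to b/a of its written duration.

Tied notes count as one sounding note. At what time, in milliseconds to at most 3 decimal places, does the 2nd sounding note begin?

note 2 onset = 3/4b = 266.272ms

1. 0.0ms @ 0 + 266.272ms (3/4)
2. 266.272ms @ 3/4 + 266.272ms (3/4)
3. 532.544ms @ 3/2 + 177.515ms (1/2)
4. 710.059ms @ 2 + 101.437ms (2/7)
5. 811.496ms @ 16/7 + 202.874ms (4/7)
6. 1014.37ms @ 20/7 + 101.437ms (2/7)
7. 1115.807ms @ 22/7 + 101.437ms (2/7)
8. 1217.244ms @ 24/7 + 101.437ms (2/7)
9. 1318.681ms @ 26/7 + 101.437ms (2/7)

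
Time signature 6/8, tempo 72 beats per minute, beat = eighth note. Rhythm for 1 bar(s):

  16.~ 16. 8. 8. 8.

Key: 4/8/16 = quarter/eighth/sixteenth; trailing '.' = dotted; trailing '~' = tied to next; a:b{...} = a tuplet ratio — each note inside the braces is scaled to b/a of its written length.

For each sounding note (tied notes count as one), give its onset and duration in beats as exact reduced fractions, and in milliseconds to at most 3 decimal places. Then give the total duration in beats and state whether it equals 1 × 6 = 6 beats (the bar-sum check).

1) 0.0ms=0b +1250.0ms=3/2b
2) 1250.0ms=3/2b +1250.0ms=3/2b
3) 2500.0ms=3b +1250.0ms=3/2b
4) 3750.0ms=9/2b +1250.0ms=3/2b
Σ=6b of 6 (72bpm 6/8) — PASS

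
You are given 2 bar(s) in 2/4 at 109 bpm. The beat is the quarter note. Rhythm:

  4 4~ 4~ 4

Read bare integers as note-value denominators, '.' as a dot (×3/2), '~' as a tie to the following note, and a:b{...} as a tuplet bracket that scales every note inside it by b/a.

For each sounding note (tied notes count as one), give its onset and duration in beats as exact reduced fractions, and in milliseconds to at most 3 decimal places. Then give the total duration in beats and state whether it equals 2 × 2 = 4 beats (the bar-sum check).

1) 0.0ms=0b +550.459ms=1b
2) 550.459ms=1b +1651.376ms=3b
Σ=4b of 4 (109bpm 2/4) — PASS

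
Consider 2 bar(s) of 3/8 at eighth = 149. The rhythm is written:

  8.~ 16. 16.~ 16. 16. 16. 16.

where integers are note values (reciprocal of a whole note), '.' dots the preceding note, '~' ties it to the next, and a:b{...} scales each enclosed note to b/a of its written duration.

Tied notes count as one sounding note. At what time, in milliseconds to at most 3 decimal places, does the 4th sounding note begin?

note 4 onset = 9/2b = 1812.081ms

1. 0.0ms @ 0 + 906.04ms (9/4)
2. 906.04ms @ 9/4 + 604.027ms (3/2)
3. 1510.067ms @ 15/4 + 302.013ms (3/4)
4. 1812.081ms @ 9/2 + 302.013ms (3/4)
5. 2114.094ms @ 21/4 + 302.013ms (3/4)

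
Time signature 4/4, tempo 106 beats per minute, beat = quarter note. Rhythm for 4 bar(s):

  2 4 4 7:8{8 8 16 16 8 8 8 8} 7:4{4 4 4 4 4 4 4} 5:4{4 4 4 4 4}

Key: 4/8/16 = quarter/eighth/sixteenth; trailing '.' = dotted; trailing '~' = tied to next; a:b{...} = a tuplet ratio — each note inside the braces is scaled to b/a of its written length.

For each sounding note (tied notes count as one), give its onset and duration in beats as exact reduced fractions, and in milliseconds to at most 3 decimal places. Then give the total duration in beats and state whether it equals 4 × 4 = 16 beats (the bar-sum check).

1) 0.0ms=0b +1132.075ms=2b
2) 1132.075ms=2b +566.038ms=1b
3) 1698.113ms=3b +566.038ms=1b
4) 2264.151ms=4b +323.45ms=4/7b
5) 2587.601ms=32/7b +323.45ms=4/7b
6) 2911.051ms=36/7b +161.725ms=2/7b
7) 3072.776ms=38/7b +161.725ms=2/7b
8) 3234.501ms=40/7b +323.45ms=4/7b
9) 3557.951ms=44/7b +323.45ms=4/7b
10) 3881.402ms=48/7b +323.45ms=4/7b
11) 4204.852ms=52/7b +323.45ms=4/7b
12) 4528.302ms=8b +323.45ms=4/7b
13) 4851.752ms=60/7b +323.45ms=4/7b
14) 5175.202ms=64/7b +323.45ms=4/7b
15) 5498.652ms=68/7b +323.45ms=4/7b
16) 5822.102ms=72/7b +323.45ms=4/7b
17) 6145.553ms=76/7b +323.45ms=4/7b
18) 6469.003ms=80/7b +323.45ms=4/7b
19) 6792.453ms=12b +452.83ms=4/5b
20) 7245.283ms=64/5b +452.83ms=4/5b
21) 7698.113ms=68/5b +452.83ms=4/5b
22) 8150.943ms=72/5b +452.83ms=4/5b
23) 8603.774ms=76/5b +452.83ms=4/5b
Σ=16b of 16 (106bpm 4/4) — PASS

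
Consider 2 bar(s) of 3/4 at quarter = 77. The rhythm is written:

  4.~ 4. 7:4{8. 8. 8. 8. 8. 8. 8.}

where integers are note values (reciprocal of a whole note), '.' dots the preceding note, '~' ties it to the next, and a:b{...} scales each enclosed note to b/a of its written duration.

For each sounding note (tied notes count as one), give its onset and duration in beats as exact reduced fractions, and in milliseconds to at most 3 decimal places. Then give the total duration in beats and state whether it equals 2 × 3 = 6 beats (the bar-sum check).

1) 0.0ms=0b +2337.662ms=3b
2) 2337.662ms=3b +333.952ms=3/7b
3) 2671.614ms=24/7b +333.952ms=3/7b
4) 3005.566ms=27/7b +333.952ms=3/7b
5) 3339.518ms=30/7b +333.952ms=3/7b
6) 3673.469ms=33/7b +333.952ms=3/7b
7) 4007.421ms=36/7b +333.952ms=3/7b
8) 4341.373ms=39/7b +333.952ms=3/7b
Σ=6b of 6 (77bpm 3/4) — PASS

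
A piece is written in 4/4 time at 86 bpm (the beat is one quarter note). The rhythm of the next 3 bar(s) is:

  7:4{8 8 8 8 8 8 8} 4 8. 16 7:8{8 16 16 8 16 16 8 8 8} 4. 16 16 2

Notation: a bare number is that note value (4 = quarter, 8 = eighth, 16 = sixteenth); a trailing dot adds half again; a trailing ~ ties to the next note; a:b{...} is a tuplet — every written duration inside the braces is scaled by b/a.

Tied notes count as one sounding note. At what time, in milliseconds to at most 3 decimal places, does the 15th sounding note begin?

1. 0.0ms @ 0 + 199.336ms (2/7)
2. 199.336ms @ 2/7 + 199.336ms (2/7)
3. 398.671ms @ 4/7 + 199.336ms (2/7)
4. 598.007ms @ 6/7 + 199.336ms (2/7)
5. 797.342ms @ 8/7 + 199.336ms (2/7)
6. 996.678ms @ 10/7 + 199.336ms (2/7)
7. 1196.013ms @ 12/7 + 199.336ms (2/7)
8. 1395.349ms @ 2 + 697.674ms (1)
9. 2093.023ms @ 3 + 523.256ms (3/4)
10. 2616.279ms @ 15/4 + 174.419ms (1/4)
11. 2790.698ms @ 4 + 398.671ms (4/7)
12. 3189.369ms @ 32/7 + 199.336ms (2/7)
13. 3388.704ms @ 34/7 + 199.336ms (2/7)
14. 3588.04ms @ 36/7 + 398.671ms (4/7)
15. 3986.711ms @ 40/7 + 199.336ms (2/7)
16. 4186.047ms @ 6 + 199.336ms (2/7)
17. 4385.382ms @ 44/7 + 398.671ms (4/7)
18. 4784.053ms @ 48/7 + 398.671ms (4/7)
19. 5182.724ms @ 52/7 + 398.671ms (4/7)
20. 5581.395ms @ 8 + 1046.512ms (3/2)
21. 6627.907ms @ 19/2 + 174.419ms (1/4)
22. 6802.326ms @ 39/4 + 174.419ms (1/4)
23. 6976.744ms @ 10 + 1395.349ms (2)

note 15 onset = 40/7b = 3986.711ms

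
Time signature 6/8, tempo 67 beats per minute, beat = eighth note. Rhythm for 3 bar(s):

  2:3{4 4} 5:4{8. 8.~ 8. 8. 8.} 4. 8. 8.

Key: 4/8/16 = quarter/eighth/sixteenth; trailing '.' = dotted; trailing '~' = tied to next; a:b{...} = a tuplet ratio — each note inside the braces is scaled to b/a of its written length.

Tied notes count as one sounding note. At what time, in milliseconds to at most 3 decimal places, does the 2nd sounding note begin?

1. 0.0ms @ 0 + 2686.567ms (3)
2. 2686.567ms @ 3 + 2686.567ms (3)
3. 5373.134ms @ 6 + 1074.627ms (6/5)
4. 6447.761ms @ 36/5 + 2149.254ms (12/5)
5. 8597.015ms @ 48/5 + 1074.627ms (6/5)
6. 9671.642ms @ 54/5 + 1074.627ms (6/5)
7. 10746.269ms @ 12 + 2686.567ms (3)
8. 13432.836ms @ 15 + 1343.284ms (3/2)
9. 14776.119ms @ 33/2 + 1343.284ms (3/2)

note 2 onset = 3b = 2686.567ms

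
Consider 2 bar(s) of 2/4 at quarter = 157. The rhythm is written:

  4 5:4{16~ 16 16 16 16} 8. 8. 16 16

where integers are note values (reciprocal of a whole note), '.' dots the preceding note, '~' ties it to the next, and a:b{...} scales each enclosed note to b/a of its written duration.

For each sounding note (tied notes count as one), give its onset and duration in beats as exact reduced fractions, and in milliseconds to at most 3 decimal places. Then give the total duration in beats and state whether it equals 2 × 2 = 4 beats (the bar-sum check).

1) 0.0ms=0b +382.166ms=1b
2) 382.166ms=1b +152.866ms=2/5b
3) 535.032ms=7/5b +76.433ms=1/5b
4) 611.465ms=8/5b +76.433ms=1/5b
5) 687.898ms=9/5b +76.433ms=1/5b
6) 764.331ms=2b +286.624ms=3/4b
7) 1050.955ms=11/4b +286.624ms=3/4b
8) 1337.58ms=7/2b +95.541ms=1/4b
9) 1433.121ms=15/4b +95.541ms=1/4b
Σ=4b of 4 (157bpm 2/4) — PASS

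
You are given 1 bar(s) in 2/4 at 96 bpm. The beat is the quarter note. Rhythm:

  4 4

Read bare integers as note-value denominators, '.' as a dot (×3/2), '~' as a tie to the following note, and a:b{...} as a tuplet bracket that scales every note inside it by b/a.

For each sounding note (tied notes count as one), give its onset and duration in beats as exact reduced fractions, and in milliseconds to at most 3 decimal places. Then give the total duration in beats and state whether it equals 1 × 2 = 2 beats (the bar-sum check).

1) 0.0ms=0b +625.0ms=1b
2) 625.0ms=1b +625.0ms=1b
Σ=2b of 2 (96bpm 2/4) — PASS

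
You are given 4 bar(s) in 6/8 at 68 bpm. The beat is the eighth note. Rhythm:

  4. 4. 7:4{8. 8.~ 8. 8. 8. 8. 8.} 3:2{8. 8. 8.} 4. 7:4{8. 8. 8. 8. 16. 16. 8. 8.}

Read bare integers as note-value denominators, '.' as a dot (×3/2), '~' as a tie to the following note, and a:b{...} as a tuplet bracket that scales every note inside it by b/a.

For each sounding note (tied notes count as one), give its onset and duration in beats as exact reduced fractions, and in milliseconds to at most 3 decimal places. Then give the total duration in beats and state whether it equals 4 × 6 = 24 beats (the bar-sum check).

1) 0.0ms=0b +2647.059ms=3b
2) 2647.059ms=3b +2647.059ms=3b
3) 5294.118ms=6b +756.303ms=6/7b
4) 6050.42ms=48/7b +1512.605ms=12/7b
5) 7563.025ms=60/7b +756.303ms=6/7b
6) 8319.328ms=66/7b +756.303ms=6/7b
7) 9075.63ms=72/7b +756.303ms=6/7b
8) 9831.933ms=78/7b +756.303ms=6/7b
9) 10588.235ms=12b +882.353ms=1b
10) 11470.588ms=13b +882.353ms=1b
11) 12352.941ms=14b +882.353ms=1b
12) 13235.294ms=15b +2647.059ms=3b
13) 15882.353ms=18b +756.303ms=6/7b
14) 16638.655ms=132/7b +756.303ms=6/7b
15) 17394.958ms=138/7b +756.303ms=6/7b
16) 18151.261ms=144/7b +756.303ms=6/7b
17) 18907.563ms=150/7b +378.151ms=3/7b
18) 19285.714ms=153/7b +378.151ms=3/7b
19) 19663.866ms=156/7b +756.303ms=6/7b
20) 20420.168ms=162/7b +756.303ms=6/7b
Σ=24b of 24 (68bpm 6/8) — PASS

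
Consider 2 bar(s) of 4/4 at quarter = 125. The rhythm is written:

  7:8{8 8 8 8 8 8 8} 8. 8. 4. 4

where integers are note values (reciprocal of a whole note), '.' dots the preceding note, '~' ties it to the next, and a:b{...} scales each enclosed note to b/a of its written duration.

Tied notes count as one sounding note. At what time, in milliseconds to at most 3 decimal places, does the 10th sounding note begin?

note 10 onset = 11/2b = 2640.0ms

1. 0.0ms @ 0 + 274.286ms (4/7)
2. 274.286ms @ 4/7 + 274.286ms (4/7)
3. 548.571ms @ 8/7 + 274.286ms (4/7)
4. 822.857ms @ 12/7 + 274.286ms (4/7)
5. 1097.143ms @ 16/7 + 274.286ms (4/7)
6. 1371.429ms @ 20/7 + 274.286ms (4/7)
7. 1645.714ms @ 24/7 + 274.286ms (4/7)
8. 1920.0ms @ 4 + 360.0ms (3/4)
9. 2280.0ms @ 19/4 + 360.0ms (3/4)
10. 2640.0ms @ 11/2 + 720.0ms (3/2)
11. 3360.0ms @ 7 + 480.0ms (1)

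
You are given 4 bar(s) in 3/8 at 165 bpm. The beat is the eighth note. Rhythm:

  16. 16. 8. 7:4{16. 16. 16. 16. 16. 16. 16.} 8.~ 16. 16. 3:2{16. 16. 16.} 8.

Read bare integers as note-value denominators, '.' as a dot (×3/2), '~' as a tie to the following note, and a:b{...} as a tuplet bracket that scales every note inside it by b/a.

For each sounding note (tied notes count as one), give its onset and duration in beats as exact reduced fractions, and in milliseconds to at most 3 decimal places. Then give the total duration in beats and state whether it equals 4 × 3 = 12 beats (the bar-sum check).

1) 0.0ms=0b +272.727ms=3/4b
2) 272.727ms=3/4b +272.727ms=3/4b
3) 545.455ms=3/2b +545.455ms=3/2b
4) 1090.909ms=3b +155.844ms=3/7b
5) 1246.753ms=24/7b +155.844ms=3/7b
6) 1402.597ms=27/7b +155.844ms=3/7b
7) 1558.442ms=30/7b +155.844ms=3/7b
8) 1714.286ms=33/7b +155.844ms=3/7b
9) 1870.13ms=36/7b +155.844ms=3/7b
10) 2025.974ms=39/7b +155.844ms=3/7b
11) 2181.818ms=6b +818.182ms=9/4b
12) 3000.0ms=33/4b +272.727ms=3/4b
13) 3272.727ms=9b +181.818ms=1/2b
14) 3454.545ms=19/2b +181.818ms=1/2b
15) 3636.364ms=10b +181.818ms=1/2b
16) 3818.182ms=21/2b +545.455ms=3/2b
Σ=12b of 12 (165bpm 3/8) — PASS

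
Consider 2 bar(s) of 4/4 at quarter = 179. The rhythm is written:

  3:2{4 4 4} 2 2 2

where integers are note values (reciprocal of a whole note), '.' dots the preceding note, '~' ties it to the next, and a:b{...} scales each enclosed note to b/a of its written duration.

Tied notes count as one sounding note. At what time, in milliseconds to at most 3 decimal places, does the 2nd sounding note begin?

1. 0.0ms @ 0 + 223.464ms (2/3)
2. 223.464ms @ 2/3 + 223.464ms (2/3)
3. 446.927ms @ 4/3 + 223.464ms (2/3)
4. 670.391ms @ 2 + 670.391ms (2)
5. 1340.782ms @ 4 + 670.391ms (2)
6. 2011.173ms @ 6 + 670.391ms (2)

note 2 onset = 2/3b = 223.464ms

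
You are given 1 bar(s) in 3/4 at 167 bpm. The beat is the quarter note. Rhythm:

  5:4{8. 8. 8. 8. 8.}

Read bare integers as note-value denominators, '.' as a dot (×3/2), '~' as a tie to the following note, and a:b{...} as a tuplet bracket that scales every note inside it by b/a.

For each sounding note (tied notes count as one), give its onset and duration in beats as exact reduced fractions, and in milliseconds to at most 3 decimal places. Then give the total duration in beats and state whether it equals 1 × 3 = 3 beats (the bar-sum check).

1) 0.0ms=0b +215.569ms=3/5b
2) 215.569ms=3/5b +215.569ms=3/5b
3) 431.138ms=6/5b +215.569ms=3/5b
4) 646.707ms=9/5b +215.569ms=3/5b
5) 862.275ms=12/5b +215.569ms=3/5b
Σ=3b of 3 (167bpm 3/4) — PASS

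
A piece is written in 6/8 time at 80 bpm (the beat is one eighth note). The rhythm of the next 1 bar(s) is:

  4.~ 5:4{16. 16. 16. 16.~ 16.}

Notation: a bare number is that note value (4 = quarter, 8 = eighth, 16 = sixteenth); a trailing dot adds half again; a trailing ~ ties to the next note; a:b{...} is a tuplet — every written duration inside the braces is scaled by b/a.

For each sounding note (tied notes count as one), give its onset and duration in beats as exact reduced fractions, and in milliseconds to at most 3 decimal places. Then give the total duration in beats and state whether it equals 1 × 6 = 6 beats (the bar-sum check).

1) 0.0ms=0b +2700.0ms=18/5b
2) 2700.0ms=18/5b +450.0ms=3/5b
3) 3150.0ms=21/5b +450.0ms=3/5b
4) 3600.0ms=24/5b +900.0ms=6/5b
Σ=6b of 6 (80bpm 6/8) — PASS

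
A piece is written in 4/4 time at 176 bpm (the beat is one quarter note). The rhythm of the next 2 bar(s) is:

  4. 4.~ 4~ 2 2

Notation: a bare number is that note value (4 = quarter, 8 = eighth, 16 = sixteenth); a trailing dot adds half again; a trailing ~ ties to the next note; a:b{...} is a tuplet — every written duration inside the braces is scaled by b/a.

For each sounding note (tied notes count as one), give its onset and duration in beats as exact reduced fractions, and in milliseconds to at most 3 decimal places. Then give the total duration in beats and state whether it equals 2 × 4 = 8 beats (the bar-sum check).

1) 0.0ms=0b +511.364ms=3/2b
2) 511.364ms=3/2b +1534.091ms=9/2b
3) 2045.455ms=6b +681.818ms=2b
Σ=8b of 8 (176bpm 4/4) — PASS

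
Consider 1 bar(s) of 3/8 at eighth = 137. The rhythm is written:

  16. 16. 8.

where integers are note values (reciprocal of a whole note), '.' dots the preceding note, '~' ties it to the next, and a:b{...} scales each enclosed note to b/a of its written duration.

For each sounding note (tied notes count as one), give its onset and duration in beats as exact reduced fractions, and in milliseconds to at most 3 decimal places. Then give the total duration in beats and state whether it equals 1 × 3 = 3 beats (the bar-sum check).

1) 0.0ms=0b +328.467ms=3/4b
2) 328.467ms=3/4b +328.467ms=3/4b
3) 656.934ms=3/2b +656.934ms=3/2b
Σ=3b of 3 (137bpm 3/8) — PASS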